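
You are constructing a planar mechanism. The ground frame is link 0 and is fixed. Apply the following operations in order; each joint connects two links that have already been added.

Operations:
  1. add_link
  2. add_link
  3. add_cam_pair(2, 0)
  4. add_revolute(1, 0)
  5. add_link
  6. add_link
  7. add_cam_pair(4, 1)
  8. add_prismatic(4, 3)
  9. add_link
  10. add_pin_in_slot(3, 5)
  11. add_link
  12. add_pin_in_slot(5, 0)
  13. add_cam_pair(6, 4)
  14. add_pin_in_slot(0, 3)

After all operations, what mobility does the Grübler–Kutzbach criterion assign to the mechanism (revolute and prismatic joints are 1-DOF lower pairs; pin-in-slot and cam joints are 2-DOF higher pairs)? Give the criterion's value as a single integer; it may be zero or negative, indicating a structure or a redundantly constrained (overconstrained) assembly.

[1;0;0] (link 0 is ground)
L+ [2;0;0]
L+ [3;0;0]
C(2,0)∈J2 [3;0;1]
R(1,0)∈J1 [3;1;1]
L+ [4;1;1]
L+ [5;1;1]
C(4,1)∈J2 [5;1;2]
P(4,3)∈J1 [5;2;2]
L+ [6;2;2]
PS(3,5)∈J2 [6;2;3]
L+ [7;2;3]
PS(5,0)∈J2 [7;2;4]
C(6,4)∈J2 [7;2;5]
PS(0,3)∈J2 [7;2;6]
mobility = 18 − 4 − 6 = 8

M = 8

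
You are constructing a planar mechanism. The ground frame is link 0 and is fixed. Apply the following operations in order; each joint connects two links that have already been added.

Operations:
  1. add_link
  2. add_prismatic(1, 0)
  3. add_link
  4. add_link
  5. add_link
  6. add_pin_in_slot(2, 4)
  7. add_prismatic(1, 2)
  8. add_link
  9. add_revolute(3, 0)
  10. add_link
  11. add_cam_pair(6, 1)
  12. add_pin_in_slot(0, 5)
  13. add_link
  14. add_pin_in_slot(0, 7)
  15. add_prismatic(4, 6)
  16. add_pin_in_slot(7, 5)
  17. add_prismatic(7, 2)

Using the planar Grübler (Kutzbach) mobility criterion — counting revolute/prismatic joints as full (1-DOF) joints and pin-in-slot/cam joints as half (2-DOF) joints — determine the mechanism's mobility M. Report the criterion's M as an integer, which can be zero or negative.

M = 6

(L,J1,J2)=(1,0,0); link0 fixed
link1: (2,0,0)
P 1-0 [J1]: (2,1,0)
link2: (3,1,0)
link3: (4,1,0)
link4: (5,1,0)
PS 2-4 [J2]: (5,1,1)
P 1-2 [J1]: (5,2,1)
link5: (6,2,1)
R 3-0 [J1]: (6,3,1)
link6: (7,3,1)
C 6-1 [J2]: (7,3,2)
PS 0-5 [J2]: (7,3,3)
link7: (8,3,3)
PS 0-7 [J2]: (8,3,4)
P 4-6 [J1]: (8,4,4)
PS 7-5 [J2]: (8,4,5)
P 7-2 [J1]: (8,5,5)
Grübler: 3·7 − 2·5 − 5 = 6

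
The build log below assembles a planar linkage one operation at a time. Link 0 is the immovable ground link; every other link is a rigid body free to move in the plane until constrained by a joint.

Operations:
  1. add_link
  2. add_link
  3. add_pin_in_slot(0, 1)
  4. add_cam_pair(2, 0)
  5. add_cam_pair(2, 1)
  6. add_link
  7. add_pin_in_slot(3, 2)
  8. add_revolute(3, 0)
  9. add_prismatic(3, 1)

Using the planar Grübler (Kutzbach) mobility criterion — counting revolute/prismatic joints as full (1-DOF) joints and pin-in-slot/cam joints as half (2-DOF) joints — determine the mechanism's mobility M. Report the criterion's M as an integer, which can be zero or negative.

ground; <1,0,0>
#1 <2,0,0>
#2 <3,0,0>
PS:0↔1 J2 <3,0,1>
C:2↔0 J2 <3,0,2>
C:2↔1 J2 <3,0,3>
#3 <4,0,3>
PS:3↔2 J2 <4,0,4>
R:3↔0 J1 <4,1,4>
P:3↔1 J1 <4,2,4>
3×3 − 2×2 − 1×4 = 1

M = 1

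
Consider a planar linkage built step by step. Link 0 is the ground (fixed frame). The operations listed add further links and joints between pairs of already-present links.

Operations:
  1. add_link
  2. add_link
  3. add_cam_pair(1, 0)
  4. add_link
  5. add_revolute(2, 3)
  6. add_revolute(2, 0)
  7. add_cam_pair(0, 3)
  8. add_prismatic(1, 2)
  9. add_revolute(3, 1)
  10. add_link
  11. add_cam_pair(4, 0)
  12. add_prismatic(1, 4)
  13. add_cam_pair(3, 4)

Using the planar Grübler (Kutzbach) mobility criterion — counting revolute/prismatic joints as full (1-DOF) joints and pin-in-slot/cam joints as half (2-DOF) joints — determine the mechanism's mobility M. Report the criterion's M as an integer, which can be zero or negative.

M = -2

ground; <1,0,0>
#1 <2,0,0>
#2 <3,0,0>
C:1↔0 J2 <3,0,1>
#3 <4,0,1>
R:2↔3 J1 <4,1,1>
R:2↔0 J1 <4,2,1>
C:0↔3 J2 <4,2,2>
P:1↔2 J1 <4,3,2>
R:3↔1 J1 <4,4,2>
#4 <5,4,2>
C:4↔0 J2 <5,4,3>
P:1↔4 J1 <5,5,3>
C:3↔4 J2 <5,5,4>
3×4 − 2×5 − 1×4 = -2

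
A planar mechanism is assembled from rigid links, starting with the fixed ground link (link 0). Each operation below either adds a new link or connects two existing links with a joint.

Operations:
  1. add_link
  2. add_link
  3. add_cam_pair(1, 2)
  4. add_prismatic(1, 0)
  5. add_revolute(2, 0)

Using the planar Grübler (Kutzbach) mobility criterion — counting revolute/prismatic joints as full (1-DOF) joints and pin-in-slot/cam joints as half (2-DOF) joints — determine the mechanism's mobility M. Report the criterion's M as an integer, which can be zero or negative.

link 0 = ground. State L|J1|J2 = 1|0|0
+link1  2|0|0
+link2  3|0|0
C(1,2) f=2→J2  3|0|1
P(1,0) f=1→J1  3|1|1
R(2,0) f=1→J1  3|2|1
M = 3(3−1)−2·2−1 = 6−4−1 = 1

M = 1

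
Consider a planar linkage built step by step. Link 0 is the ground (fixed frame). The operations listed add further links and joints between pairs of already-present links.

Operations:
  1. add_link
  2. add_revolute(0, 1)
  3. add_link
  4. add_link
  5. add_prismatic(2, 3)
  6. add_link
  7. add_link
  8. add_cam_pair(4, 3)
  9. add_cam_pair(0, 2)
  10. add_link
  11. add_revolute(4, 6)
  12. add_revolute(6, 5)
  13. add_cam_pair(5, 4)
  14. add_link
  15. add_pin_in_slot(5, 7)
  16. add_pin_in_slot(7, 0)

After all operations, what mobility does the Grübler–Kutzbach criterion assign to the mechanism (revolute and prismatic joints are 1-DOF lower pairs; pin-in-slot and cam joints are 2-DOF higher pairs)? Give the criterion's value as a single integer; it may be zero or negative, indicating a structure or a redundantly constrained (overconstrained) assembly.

(L,J1,J2)=(1,0,0); link0 fixed
link1: (2,0,0)
R 0-1 [J1]: (2,1,0)
link2: (3,1,0)
link3: (4,1,0)
P 2-3 [J1]: (4,2,0)
link4: (5,2,0)
link5: (6,2,0)
C 4-3 [J2]: (6,2,1)
C 0-2 [J2]: (6,2,2)
link6: (7,2,2)
R 4-6 [J1]: (7,3,2)
R 6-5 [J1]: (7,4,2)
C 5-4 [J2]: (7,4,3)
link7: (8,4,3)
PS 5-7 [J2]: (8,4,4)
PS 7-0 [J2]: (8,4,5)
Grübler: 3·7 − 2·4 − 5 = 8

M = 8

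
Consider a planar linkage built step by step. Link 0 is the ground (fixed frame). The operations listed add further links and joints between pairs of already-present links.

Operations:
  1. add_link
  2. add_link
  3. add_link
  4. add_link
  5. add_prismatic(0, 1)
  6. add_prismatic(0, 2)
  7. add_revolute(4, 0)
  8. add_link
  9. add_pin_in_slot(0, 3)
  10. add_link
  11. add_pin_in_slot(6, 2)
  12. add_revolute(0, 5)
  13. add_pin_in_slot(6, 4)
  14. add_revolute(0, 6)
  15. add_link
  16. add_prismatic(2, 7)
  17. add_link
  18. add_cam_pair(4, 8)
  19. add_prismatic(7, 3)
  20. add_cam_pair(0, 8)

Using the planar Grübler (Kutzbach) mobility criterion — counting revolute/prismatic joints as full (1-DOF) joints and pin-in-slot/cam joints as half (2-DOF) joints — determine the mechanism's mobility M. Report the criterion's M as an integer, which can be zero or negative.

link 0 = ground. State L|J1|J2 = 1|0|0
+link1  2|0|0
+link2  3|0|0
+link3  4|0|0
+link4  5|0|0
P(0,1) f=1→J1  5|1|0
P(0,2) f=1→J1  5|2|0
R(4,0) f=1→J1  5|3|0
+link5  6|3|0
PS(0,3) f=2→J2  6|3|1
+link6  7|3|1
PS(6,2) f=2→J2  7|3|2
R(0,5) f=1→J1  7|4|2
PS(6,4) f=2→J2  7|4|3
R(0,6) f=1→J1  7|5|3
+link7  8|5|3
P(2,7) f=1→J1  8|6|3
+link8  9|6|3
C(4,8) f=2→J2  9|6|4
P(7,3) f=1→J1  9|7|4
C(0,8) f=2→J2  9|7|5
M = 3(9−1)−2·7−5 = 24−14−5 = 5

M = 5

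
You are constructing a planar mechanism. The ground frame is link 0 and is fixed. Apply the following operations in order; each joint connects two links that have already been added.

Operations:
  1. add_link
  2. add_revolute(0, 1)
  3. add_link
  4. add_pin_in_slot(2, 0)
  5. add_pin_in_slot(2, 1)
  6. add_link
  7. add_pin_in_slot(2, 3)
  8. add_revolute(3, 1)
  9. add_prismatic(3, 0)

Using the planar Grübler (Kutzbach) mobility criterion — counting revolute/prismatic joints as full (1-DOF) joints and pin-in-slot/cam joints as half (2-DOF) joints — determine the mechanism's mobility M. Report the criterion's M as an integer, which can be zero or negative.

M = 0

(L,J1,J2)=(1,0,0); link0 fixed
link1: (2,0,0)
R 0-1 [J1]: (2,1,0)
link2: (3,1,0)
PS 2-0 [J2]: (3,1,1)
PS 2-1 [J2]: (3,1,2)
link3: (4,1,2)
PS 2-3 [J2]: (4,1,3)
R 3-1 [J1]: (4,2,3)
P 3-0 [J1]: (4,3,3)
Grübler: 3·3 − 2·3 − 3 = 0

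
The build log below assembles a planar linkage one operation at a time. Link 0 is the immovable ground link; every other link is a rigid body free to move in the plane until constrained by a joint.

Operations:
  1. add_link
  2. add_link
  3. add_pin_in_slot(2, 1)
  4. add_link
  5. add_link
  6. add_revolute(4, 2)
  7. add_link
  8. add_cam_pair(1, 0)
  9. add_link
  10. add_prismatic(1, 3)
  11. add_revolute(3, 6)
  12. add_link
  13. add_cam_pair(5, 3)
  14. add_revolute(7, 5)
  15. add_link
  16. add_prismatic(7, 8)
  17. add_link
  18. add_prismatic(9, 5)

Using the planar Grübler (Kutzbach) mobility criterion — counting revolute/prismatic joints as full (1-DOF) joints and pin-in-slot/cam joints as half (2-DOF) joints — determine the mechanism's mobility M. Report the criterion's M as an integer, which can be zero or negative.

M = 12

(L,J1,J2)=(1,0,0); link0 fixed
link1: (2,0,0)
link2: (3,0,0)
PS 2-1 [J2]: (3,0,1)
link3: (4,0,1)
link4: (5,0,1)
R 4-2 [J1]: (5,1,1)
link5: (6,1,1)
C 1-0 [J2]: (6,1,2)
link6: (7,1,2)
P 1-3 [J1]: (7,2,2)
R 3-6 [J1]: (7,3,2)
link7: (8,3,2)
C 5-3 [J2]: (8,3,3)
R 7-5 [J1]: (8,4,3)
link8: (9,4,3)
P 7-8 [J1]: (9,5,3)
link9: (10,5,3)
P 9-5 [J1]: (10,6,3)
Grübler: 3·9 − 2·6 − 3 = 12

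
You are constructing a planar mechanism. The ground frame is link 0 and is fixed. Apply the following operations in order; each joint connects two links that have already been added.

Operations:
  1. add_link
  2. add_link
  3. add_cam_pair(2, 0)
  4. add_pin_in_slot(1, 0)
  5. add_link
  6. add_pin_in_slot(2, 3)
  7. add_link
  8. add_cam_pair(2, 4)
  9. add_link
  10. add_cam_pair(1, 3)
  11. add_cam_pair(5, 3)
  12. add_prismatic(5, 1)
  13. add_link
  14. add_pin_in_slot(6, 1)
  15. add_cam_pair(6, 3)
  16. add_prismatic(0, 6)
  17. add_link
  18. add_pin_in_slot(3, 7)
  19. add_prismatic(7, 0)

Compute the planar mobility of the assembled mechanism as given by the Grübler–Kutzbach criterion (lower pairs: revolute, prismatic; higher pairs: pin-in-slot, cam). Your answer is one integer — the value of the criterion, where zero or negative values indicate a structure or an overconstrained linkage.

M = 6

[1;0;0] (link 0 is ground)
L+ [2;0;0]
L+ [3;0;0]
C(2,0)∈J2 [3;0;1]
PS(1,0)∈J2 [3;0;2]
L+ [4;0;2]
PS(2,3)∈J2 [4;0;3]
L+ [5;0;3]
C(2,4)∈J2 [5;0;4]
L+ [6;0;4]
C(1,3)∈J2 [6;0;5]
C(5,3)∈J2 [6;0;6]
P(5,1)∈J1 [6;1;6]
L+ [7;1;6]
PS(6,1)∈J2 [7;1;7]
C(6,3)∈J2 [7;1;8]
P(0,6)∈J1 [7;2;8]
L+ [8;2;8]
PS(3,7)∈J2 [8;2;9]
P(7,0)∈J1 [8;3;9]
mobility = 21 − 6 − 9 = 6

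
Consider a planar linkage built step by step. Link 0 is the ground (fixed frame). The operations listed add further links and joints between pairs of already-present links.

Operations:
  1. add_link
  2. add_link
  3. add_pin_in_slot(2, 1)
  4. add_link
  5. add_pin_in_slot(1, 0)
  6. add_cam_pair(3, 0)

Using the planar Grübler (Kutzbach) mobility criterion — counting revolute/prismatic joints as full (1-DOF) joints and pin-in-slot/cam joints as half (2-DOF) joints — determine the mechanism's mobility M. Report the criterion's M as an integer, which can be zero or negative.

M = 6

(L,J1,J2)=(1,0,0); link0 fixed
link1: (2,0,0)
link2: (3,0,0)
PS 2-1 [J2]: (3,0,1)
link3: (4,0,1)
PS 1-0 [J2]: (4,0,2)
C 3-0 [J2]: (4,0,3)
Grübler: 3·3 − 2·0 − 3 = 6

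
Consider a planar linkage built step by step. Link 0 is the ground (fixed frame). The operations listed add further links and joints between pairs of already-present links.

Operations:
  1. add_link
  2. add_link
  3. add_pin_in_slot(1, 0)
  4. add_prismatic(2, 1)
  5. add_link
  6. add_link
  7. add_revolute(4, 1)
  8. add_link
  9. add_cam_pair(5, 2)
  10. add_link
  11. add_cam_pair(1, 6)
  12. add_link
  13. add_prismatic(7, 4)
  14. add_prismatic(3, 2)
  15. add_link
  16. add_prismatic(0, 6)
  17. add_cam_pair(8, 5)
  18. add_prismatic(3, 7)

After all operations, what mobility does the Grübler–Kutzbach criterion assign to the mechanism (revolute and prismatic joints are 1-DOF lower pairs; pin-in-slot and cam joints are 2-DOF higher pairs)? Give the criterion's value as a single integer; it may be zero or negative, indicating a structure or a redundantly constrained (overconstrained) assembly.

M = 8

link 0 = ground. State L|J1|J2 = 1|0|0
+link1  2|0|0
+link2  3|0|0
PS(1,0) f=2→J2  3|0|1
P(2,1) f=1→J1  3|1|1
+link3  4|1|1
+link4  5|1|1
R(4,1) f=1→J1  5|2|1
+link5  6|2|1
C(5,2) f=2→J2  6|2|2
+link6  7|2|2
C(1,6) f=2→J2  7|2|3
+link7  8|2|3
P(7,4) f=1→J1  8|3|3
P(3,2) f=1→J1  8|4|3
+link8  9|4|3
P(0,6) f=1→J1  9|5|3
C(8,5) f=2→J2  9|5|4
P(3,7) f=1→J1  9|6|4
M = 3(9−1)−2·6−4 = 24−12−4 = 8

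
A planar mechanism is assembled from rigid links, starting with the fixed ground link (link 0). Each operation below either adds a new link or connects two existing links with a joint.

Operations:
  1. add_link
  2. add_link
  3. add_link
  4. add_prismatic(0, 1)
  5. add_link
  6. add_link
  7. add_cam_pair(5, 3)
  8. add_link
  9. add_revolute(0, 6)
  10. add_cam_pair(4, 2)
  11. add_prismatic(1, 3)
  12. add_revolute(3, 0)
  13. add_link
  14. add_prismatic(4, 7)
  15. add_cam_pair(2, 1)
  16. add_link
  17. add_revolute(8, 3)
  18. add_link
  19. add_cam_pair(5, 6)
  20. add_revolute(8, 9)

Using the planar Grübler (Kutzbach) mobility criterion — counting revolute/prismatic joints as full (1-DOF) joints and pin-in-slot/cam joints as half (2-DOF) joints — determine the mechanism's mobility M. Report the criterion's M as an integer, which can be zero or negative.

M = 9

[1;0;0] (link 0 is ground)
L+ [2;0;0]
L+ [3;0;0]
L+ [4;0;0]
P(0,1)∈J1 [4;1;0]
L+ [5;1;0]
L+ [6;1;0]
C(5,3)∈J2 [6;1;1]
L+ [7;1;1]
R(0,6)∈J1 [7;2;1]
C(4,2)∈J2 [7;2;2]
P(1,3)∈J1 [7;3;2]
R(3,0)∈J1 [7;4;2]
L+ [8;4;2]
P(4,7)∈J1 [8;5;2]
C(2,1)∈J2 [8;5;3]
L+ [9;5;3]
R(8,3)∈J1 [9;6;3]
L+ [10;6;3]
C(5,6)∈J2 [10;6;4]
R(8,9)∈J1 [10;7;4]
mobility = 27 − 14 − 4 = 9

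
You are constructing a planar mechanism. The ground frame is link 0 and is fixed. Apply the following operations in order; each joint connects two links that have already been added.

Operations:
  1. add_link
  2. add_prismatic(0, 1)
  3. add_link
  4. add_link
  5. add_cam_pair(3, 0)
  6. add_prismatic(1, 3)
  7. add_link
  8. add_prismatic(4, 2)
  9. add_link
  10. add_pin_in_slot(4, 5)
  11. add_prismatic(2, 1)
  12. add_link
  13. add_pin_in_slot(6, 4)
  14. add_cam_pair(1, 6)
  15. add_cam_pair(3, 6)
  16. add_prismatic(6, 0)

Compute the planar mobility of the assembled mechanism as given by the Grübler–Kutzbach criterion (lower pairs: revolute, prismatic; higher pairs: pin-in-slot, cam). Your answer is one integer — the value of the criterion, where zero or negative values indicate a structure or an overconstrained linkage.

M = 3

link 0 = ground. State L|J1|J2 = 1|0|0
+link1  2|0|0
P(0,1) f=1→J1  2|1|0
+link2  3|1|0
+link3  4|1|0
C(3,0) f=2→J2  4|1|1
P(1,3) f=1→J1  4|2|1
+link4  5|2|1
P(4,2) f=1→J1  5|3|1
+link5  6|3|1
PS(4,5) f=2→J2  6|3|2
P(2,1) f=1→J1  6|4|2
+link6  7|4|2
PS(6,4) f=2→J2  7|4|3
C(1,6) f=2→J2  7|4|4
C(3,6) f=2→J2  7|4|5
P(6,0) f=1→J1  7|5|5
M = 3(7−1)−2·5−5 = 18−10−5 = 3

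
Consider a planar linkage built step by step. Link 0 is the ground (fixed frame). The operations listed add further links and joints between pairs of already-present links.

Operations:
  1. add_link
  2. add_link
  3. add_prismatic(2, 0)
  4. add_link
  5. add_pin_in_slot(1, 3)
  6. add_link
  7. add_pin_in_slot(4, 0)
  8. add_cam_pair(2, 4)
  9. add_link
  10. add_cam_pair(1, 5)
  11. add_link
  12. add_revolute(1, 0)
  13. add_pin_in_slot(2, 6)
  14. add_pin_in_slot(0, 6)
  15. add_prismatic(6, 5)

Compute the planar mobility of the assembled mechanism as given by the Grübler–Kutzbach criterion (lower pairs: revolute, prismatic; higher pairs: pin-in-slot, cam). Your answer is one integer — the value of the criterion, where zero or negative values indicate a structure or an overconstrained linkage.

[1;0;0] (link 0 is ground)
L+ [2;0;0]
L+ [3;0;0]
P(2,0)∈J1 [3;1;0]
L+ [4;1;0]
PS(1,3)∈J2 [4;1;1]
L+ [5;1;1]
PS(4,0)∈J2 [5;1;2]
C(2,4)∈J2 [5;1;3]
L+ [6;1;3]
C(1,5)∈J2 [6;1;4]
L+ [7;1;4]
R(1,0)∈J1 [7;2;4]
PS(2,6)∈J2 [7;2;5]
PS(0,6)∈J2 [7;2;6]
P(6,5)∈J1 [7;3;6]
mobility = 18 − 6 − 6 = 6

M = 6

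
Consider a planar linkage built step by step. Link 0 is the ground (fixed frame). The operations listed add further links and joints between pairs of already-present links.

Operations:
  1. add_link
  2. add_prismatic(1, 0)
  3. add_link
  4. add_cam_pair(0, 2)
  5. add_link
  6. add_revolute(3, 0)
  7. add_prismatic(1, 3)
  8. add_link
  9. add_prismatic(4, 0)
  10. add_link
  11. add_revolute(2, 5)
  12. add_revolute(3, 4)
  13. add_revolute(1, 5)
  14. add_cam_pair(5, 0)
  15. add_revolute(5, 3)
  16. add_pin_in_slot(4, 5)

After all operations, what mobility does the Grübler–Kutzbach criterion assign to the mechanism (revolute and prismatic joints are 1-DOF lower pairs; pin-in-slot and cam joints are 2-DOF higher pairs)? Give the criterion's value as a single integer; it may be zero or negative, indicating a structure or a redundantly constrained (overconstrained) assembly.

L=1 J1=0 J2=0
add link → L=2 J1=0 J2=0
P@1,0 dof=1 J1 → L=2 J1=1 J2=0
add link → L=3 J1=1 J2=0
C@0,2 dof=2 J2 → L=3 J1=1 J2=1
add link → L=4 J1=1 J2=1
R@3,0 dof=1 J1 → L=4 J1=2 J2=1
P@1,3 dof=1 J1 → L=4 J1=3 J2=1
add link → L=5 J1=3 J2=1
P@4,0 dof=1 J1 → L=5 J1=4 J2=1
add link → L=6 J1=4 J2=1
R@2,5 dof=1 J1 → L=6 J1=5 J2=1
R@3,4 dof=1 J1 → L=6 J1=6 J2=1
R@1,5 dof=1 J1 → L=6 J1=7 J2=1
C@5,0 dof=2 J2 → L=6 J1=7 J2=2
R@5,3 dof=1 J1 → L=6 J1=8 J2=2
PS@4,5 dof=2 J2 → L=6 J1=8 J2=3
M=3(L−1)−2J1−J2=3·5−2·8−3=-4

M = -4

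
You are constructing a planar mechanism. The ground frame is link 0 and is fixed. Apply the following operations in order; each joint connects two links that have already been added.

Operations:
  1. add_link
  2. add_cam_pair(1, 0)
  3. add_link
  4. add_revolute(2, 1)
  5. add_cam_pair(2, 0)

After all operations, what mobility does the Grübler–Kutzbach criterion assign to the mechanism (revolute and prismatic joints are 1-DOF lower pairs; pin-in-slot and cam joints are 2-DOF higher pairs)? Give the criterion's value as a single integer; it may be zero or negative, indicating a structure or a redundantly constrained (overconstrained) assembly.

M = 2

link 0 = ground. State L|J1|J2 = 1|0|0
+link1  2|0|0
C(1,0) f=2→J2  2|0|1
+link2  3|0|1
R(2,1) f=1→J1  3|1|1
C(2,0) f=2→J2  3|1|2
M = 3(3−1)−2·1−2 = 6−2−2 = 2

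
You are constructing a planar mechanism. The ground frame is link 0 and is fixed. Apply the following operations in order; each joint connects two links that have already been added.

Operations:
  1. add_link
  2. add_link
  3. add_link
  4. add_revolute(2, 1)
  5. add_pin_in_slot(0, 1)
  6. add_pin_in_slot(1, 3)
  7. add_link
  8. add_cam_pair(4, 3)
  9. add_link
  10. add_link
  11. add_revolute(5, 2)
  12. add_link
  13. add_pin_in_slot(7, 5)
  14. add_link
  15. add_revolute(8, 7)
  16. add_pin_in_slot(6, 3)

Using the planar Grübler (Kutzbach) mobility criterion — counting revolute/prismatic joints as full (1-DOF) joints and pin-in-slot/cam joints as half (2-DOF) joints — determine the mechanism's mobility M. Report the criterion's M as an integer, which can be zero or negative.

link 0 = ground. State L|J1|J2 = 1|0|0
+link1  2|0|0
+link2  3|0|0
+link3  4|0|0
R(2,1) f=1→J1  4|1|0
PS(0,1) f=2→J2  4|1|1
PS(1,3) f=2→J2  4|1|2
+link4  5|1|2
C(4,3) f=2→J2  5|1|3
+link5  6|1|3
+link6  7|1|3
R(5,2) f=1→J1  7|2|3
+link7  8|2|3
PS(7,5) f=2→J2  8|2|4
+link8  9|2|4
R(8,7) f=1→J1  9|3|4
PS(6,3) f=2→J2  9|3|5
M = 3(9−1)−2·3−5 = 24−6−5 = 13

M = 13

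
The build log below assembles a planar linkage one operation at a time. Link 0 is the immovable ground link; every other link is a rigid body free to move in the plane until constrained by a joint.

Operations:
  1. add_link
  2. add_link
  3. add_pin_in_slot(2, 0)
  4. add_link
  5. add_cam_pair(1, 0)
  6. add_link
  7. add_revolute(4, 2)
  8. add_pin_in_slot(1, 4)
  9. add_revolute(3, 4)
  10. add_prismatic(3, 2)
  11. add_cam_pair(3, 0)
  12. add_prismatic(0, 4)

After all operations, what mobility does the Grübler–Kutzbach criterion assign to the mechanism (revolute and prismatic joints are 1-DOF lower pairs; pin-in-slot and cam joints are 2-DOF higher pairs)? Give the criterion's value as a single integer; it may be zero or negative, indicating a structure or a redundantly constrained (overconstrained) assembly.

[1;0;0] (link 0 is ground)
L+ [2;0;0]
L+ [3;0;0]
PS(2,0)∈J2 [3;0;1]
L+ [4;0;1]
C(1,0)∈J2 [4;0;2]
L+ [5;0;2]
R(4,2)∈J1 [5;1;2]
PS(1,4)∈J2 [5;1;3]
R(3,4)∈J1 [5;2;3]
P(3,2)∈J1 [5;3;3]
C(3,0)∈J2 [5;3;4]
P(0,4)∈J1 [5;4;4]
mobility = 12 − 8 − 4 = 0

M = 0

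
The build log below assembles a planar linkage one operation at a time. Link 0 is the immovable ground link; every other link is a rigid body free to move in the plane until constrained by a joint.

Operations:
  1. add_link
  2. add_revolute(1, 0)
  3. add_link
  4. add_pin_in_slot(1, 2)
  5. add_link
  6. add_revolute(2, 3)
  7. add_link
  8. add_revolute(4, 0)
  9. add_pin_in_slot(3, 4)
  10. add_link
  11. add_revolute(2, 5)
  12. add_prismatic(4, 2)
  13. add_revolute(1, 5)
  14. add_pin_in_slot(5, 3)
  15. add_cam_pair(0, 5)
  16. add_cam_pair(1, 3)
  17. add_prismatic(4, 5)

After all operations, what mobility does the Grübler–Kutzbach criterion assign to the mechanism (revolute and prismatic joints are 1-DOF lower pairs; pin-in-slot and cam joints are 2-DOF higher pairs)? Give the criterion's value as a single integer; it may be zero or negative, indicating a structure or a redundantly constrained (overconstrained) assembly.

link 0 = ground. State L|J1|J2 = 1|0|0
+link1  2|0|0
R(1,0) f=1→J1  2|1|0
+link2  3|1|0
PS(1,2) f=2→J2  3|1|1
+link3  4|1|1
R(2,3) f=1→J1  4|2|1
+link4  5|2|1
R(4,0) f=1→J1  5|3|1
PS(3,4) f=2→J2  5|3|2
+link5  6|3|2
R(2,5) f=1→J1  6|4|2
P(4,2) f=1→J1  6|5|2
R(1,5) f=1→J1  6|6|2
PS(5,3) f=2→J2  6|6|3
C(0,5) f=2→J2  6|6|4
C(1,3) f=2→J2  6|6|5
P(4,5) f=1→J1  6|7|5
M = 3(6−1)−2·7−5 = 15−14−5 = -4

M = -4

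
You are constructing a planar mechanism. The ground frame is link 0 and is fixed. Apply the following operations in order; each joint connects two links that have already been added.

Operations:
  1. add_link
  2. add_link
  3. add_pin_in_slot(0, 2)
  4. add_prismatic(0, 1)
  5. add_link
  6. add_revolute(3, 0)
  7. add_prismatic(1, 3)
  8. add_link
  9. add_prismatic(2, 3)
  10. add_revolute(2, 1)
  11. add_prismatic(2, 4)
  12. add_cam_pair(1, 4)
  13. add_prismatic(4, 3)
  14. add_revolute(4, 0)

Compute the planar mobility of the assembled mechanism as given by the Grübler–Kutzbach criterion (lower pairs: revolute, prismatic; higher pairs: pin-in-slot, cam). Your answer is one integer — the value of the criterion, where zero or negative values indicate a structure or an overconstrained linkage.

M = -6

link 0 = ground. State L|J1|J2 = 1|0|0
+link1  2|0|0
+link2  3|0|0
PS(0,2) f=2→J2  3|0|1
P(0,1) f=1→J1  3|1|1
+link3  4|1|1
R(3,0) f=1→J1  4|2|1
P(1,3) f=1→J1  4|3|1
+link4  5|3|1
P(2,3) f=1→J1  5|4|1
R(2,1) f=1→J1  5|5|1
P(2,4) f=1→J1  5|6|1
C(1,4) f=2→J2  5|6|2
P(4,3) f=1→J1  5|7|2
R(4,0) f=1→J1  5|8|2
M = 3(5−1)−2·8−2 = 12−16−2 = -6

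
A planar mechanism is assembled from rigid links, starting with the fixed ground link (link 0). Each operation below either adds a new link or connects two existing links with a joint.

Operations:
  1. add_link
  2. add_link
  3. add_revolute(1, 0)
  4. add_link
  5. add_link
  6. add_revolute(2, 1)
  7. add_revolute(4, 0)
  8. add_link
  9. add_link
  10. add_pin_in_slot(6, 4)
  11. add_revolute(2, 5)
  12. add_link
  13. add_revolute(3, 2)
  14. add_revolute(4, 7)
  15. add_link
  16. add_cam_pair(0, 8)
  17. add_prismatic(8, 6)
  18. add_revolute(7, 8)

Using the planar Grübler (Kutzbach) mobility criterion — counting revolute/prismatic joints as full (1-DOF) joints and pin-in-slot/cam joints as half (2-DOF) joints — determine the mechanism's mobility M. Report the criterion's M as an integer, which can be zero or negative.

ground; <1,0,0>
#1 <2,0,0>
#2 <3,0,0>
R:1↔0 J1 <3,1,0>
#3 <4,1,0>
#4 <5,1,0>
R:2↔1 J1 <5,2,0>
R:4↔0 J1 <5,3,0>
#5 <6,3,0>
#6 <7,3,0>
PS:6↔4 J2 <7,3,1>
R:2↔5 J1 <7,4,1>
#7 <8,4,1>
R:3↔2 J1 <8,5,1>
R:4↔7 J1 <8,6,1>
#8 <9,6,1>
C:0↔8 J2 <9,6,2>
P:8↔6 J1 <9,7,2>
R:7↔8 J1 <9,8,2>
3×8 − 2×8 − 1×2 = 6

M = 6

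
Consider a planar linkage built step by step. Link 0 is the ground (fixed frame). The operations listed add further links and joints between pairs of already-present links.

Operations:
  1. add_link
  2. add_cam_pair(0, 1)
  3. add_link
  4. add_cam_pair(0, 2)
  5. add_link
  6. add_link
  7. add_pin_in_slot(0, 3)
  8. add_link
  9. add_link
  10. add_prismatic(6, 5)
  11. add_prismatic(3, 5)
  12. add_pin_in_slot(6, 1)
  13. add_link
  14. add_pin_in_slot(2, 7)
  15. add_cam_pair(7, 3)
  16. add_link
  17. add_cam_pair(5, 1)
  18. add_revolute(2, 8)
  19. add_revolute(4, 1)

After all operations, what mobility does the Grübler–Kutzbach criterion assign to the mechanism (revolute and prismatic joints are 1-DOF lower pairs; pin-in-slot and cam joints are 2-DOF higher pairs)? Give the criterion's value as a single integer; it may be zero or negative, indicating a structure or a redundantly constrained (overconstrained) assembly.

M = 9

(L,J1,J2)=(1,0,0); link0 fixed
link1: (2,0,0)
C 0-1 [J2]: (2,0,1)
link2: (3,0,1)
C 0-2 [J2]: (3,0,2)
link3: (4,0,2)
link4: (5,0,2)
PS 0-3 [J2]: (5,0,3)
link5: (6,0,3)
link6: (7,0,3)
P 6-5 [J1]: (7,1,3)
P 3-5 [J1]: (7,2,3)
PS 6-1 [J2]: (7,2,4)
link7: (8,2,4)
PS 2-7 [J2]: (8,2,5)
C 7-3 [J2]: (8,2,6)
link8: (9,2,6)
C 5-1 [J2]: (9,2,7)
R 2-8 [J1]: (9,3,7)
R 4-1 [J1]: (9,4,7)
Grübler: 3·8 − 2·4 − 7 = 9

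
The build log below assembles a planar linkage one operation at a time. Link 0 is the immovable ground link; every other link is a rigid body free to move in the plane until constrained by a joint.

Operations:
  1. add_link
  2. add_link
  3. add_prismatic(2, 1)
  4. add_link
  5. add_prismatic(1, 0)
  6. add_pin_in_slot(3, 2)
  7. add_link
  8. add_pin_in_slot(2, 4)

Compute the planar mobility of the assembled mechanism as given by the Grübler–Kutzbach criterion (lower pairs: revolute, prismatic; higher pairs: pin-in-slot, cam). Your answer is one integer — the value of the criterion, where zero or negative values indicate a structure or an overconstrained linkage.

M = 6

[1;0;0] (link 0 is ground)
L+ [2;0;0]
L+ [3;0;0]
P(2,1)∈J1 [3;1;0]
L+ [4;1;0]
P(1,0)∈J1 [4;2;0]
PS(3,2)∈J2 [4;2;1]
L+ [5;2;1]
PS(2,4)∈J2 [5;2;2]
mobility = 12 − 4 − 2 = 6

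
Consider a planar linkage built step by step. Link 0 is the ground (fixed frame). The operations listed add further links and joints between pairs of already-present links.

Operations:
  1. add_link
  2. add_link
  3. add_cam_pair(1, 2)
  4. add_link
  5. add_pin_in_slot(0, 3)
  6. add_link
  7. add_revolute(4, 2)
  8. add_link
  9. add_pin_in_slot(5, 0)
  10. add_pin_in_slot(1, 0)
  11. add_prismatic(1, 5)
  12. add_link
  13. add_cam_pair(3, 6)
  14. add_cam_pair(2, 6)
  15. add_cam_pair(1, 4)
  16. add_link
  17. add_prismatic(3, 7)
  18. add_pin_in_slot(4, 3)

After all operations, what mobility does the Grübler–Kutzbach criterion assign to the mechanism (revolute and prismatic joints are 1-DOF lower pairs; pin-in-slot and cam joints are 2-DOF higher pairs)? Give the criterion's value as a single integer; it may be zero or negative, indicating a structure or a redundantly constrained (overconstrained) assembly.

ground; <1,0,0>
#1 <2,0,0>
#2 <3,0,0>
C:1↔2 J2 <3,0,1>
#3 <4,0,1>
PS:0↔3 J2 <4,0,2>
#4 <5,0,2>
R:4↔2 J1 <5,1,2>
#5 <6,1,2>
PS:5↔0 J2 <6,1,3>
PS:1↔0 J2 <6,1,4>
P:1↔5 J1 <6,2,4>
#6 <7,2,4>
C:3↔6 J2 <7,2,5>
C:2↔6 J2 <7,2,6>
C:1↔4 J2 <7,2,7>
#7 <8,2,7>
P:3↔7 J1 <8,3,7>
PS:4↔3 J2 <8,3,8>
3×7 − 2×3 − 1×8 = 7

M = 7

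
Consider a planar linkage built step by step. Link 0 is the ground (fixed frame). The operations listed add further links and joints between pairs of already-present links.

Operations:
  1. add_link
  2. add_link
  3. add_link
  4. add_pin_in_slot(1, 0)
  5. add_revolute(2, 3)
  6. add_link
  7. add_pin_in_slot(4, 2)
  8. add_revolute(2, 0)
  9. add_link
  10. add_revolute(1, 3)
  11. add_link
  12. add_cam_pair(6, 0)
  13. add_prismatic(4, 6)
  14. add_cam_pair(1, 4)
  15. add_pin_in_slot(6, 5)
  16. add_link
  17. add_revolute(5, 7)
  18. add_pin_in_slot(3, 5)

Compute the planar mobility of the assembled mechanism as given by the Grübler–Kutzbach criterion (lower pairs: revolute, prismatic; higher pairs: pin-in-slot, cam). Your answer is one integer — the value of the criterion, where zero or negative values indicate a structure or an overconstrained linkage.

L=1 J1=0 J2=0
add link → L=2 J1=0 J2=0
add link → L=3 J1=0 J2=0
add link → L=4 J1=0 J2=0
PS@1,0 dof=2 J2 → L=4 J1=0 J2=1
R@2,3 dof=1 J1 → L=4 J1=1 J2=1
add link → L=5 J1=1 J2=1
PS@4,2 dof=2 J2 → L=5 J1=1 J2=2
R@2,0 dof=1 J1 → L=5 J1=2 J2=2
add link → L=6 J1=2 J2=2
R@1,3 dof=1 J1 → L=6 J1=3 J2=2
add link → L=7 J1=3 J2=2
C@6,0 dof=2 J2 → L=7 J1=3 J2=3
P@4,6 dof=1 J1 → L=7 J1=4 J2=3
C@1,4 dof=2 J2 → L=7 J1=4 J2=4
PS@6,5 dof=2 J2 → L=7 J1=4 J2=5
add link → L=8 J1=4 J2=5
R@5,7 dof=1 J1 → L=8 J1=5 J2=5
PS@3,5 dof=2 J2 → L=8 J1=5 J2=6
M=3(L−1)−2J1−J2=3·7−2·5−6=5

M = 5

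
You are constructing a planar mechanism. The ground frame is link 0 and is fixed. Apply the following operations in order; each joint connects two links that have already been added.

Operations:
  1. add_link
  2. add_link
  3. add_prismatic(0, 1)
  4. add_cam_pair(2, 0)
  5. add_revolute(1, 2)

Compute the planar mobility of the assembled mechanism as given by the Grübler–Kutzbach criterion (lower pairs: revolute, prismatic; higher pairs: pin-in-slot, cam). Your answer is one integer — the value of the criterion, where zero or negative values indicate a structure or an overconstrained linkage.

M = 1

L=1 J1=0 J2=0
add link → L=2 J1=0 J2=0
add link → L=3 J1=0 J2=0
P@0,1 dof=1 J1 → L=3 J1=1 J2=0
C@2,0 dof=2 J2 → L=3 J1=1 J2=1
R@1,2 dof=1 J1 → L=3 J1=2 J2=1
M=3(L−1)−2J1−J2=3·2−2·2−1=1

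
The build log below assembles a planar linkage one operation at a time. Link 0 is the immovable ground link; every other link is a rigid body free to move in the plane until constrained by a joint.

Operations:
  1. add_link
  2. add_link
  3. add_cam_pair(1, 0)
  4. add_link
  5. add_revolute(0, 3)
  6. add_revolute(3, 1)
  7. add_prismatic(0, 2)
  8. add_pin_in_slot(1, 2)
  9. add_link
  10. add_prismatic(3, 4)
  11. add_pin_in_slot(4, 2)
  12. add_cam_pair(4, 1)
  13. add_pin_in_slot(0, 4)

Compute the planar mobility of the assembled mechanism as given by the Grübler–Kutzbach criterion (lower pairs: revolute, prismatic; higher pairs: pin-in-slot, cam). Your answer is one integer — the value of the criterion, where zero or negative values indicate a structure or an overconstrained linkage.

M = -1

[1;0;0] (link 0 is ground)
L+ [2;0;0]
L+ [3;0;0]
C(1,0)∈J2 [3;0;1]
L+ [4;0;1]
R(0,3)∈J1 [4;1;1]
R(3,1)∈J1 [4;2;1]
P(0,2)∈J1 [4;3;1]
PS(1,2)∈J2 [4;3;2]
L+ [5;3;2]
P(3,4)∈J1 [5;4;2]
PS(4,2)∈J2 [5;4;3]
C(4,1)∈J2 [5;4;4]
PS(0,4)∈J2 [5;4;5]
mobility = 12 − 8 − 5 = -1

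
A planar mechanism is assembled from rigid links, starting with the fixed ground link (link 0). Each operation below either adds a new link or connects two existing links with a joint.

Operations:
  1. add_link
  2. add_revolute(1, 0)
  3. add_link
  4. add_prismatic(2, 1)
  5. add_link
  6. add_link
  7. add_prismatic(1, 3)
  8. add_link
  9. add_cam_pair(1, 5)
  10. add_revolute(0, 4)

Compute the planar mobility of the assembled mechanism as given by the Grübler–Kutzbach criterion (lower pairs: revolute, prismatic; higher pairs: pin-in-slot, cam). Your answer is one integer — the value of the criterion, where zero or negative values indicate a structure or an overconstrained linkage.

M = 6

[1;0;0] (link 0 is ground)
L+ [2;0;0]
R(1,0)∈J1 [2;1;0]
L+ [3;1;0]
P(2,1)∈J1 [3;2;0]
L+ [4;2;0]
L+ [5;2;0]
P(1,3)∈J1 [5;3;0]
L+ [6;3;0]
C(1,5)∈J2 [6;3;1]
R(0,4)∈J1 [6;4;1]
mobility = 15 − 8 − 1 = 6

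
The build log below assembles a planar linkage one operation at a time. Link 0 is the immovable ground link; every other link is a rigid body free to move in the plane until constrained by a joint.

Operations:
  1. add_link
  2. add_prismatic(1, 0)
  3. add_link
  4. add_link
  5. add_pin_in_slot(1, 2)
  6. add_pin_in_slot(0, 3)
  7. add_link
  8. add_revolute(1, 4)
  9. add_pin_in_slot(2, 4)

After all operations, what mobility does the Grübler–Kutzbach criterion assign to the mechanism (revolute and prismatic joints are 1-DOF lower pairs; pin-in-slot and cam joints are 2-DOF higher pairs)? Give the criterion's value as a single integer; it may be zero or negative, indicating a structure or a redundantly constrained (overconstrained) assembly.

M = 5

(L,J1,J2)=(1,0,0); link0 fixed
link1: (2,0,0)
P 1-0 [J1]: (2,1,0)
link2: (3,1,0)
link3: (4,1,0)
PS 1-2 [J2]: (4,1,1)
PS 0-3 [J2]: (4,1,2)
link4: (5,1,2)
R 1-4 [J1]: (5,2,2)
PS 2-4 [J2]: (5,2,3)
Grübler: 3·4 − 2·2 − 3 = 5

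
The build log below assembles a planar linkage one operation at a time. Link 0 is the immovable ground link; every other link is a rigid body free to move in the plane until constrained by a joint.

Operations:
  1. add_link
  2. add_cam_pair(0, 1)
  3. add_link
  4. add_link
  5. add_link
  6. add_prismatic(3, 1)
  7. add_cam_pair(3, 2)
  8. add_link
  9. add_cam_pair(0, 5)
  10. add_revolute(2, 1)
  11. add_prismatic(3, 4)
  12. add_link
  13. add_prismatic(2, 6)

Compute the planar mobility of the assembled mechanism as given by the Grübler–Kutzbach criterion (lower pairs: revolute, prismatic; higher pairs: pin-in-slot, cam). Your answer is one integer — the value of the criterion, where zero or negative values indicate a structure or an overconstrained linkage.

ground; <1,0,0>
#1 <2,0,0>
C:0↔1 J2 <2,0,1>
#2 <3,0,1>
#3 <4,0,1>
#4 <5,0,1>
P:3↔1 J1 <5,1,1>
C:3↔2 J2 <5,1,2>
#5 <6,1,2>
C:0↔5 J2 <6,1,3>
R:2↔1 J1 <6,2,3>
P:3↔4 J1 <6,3,3>
#6 <7,3,3>
P:2↔6 J1 <7,4,3>
3×6 − 2×4 − 1×3 = 7

M = 7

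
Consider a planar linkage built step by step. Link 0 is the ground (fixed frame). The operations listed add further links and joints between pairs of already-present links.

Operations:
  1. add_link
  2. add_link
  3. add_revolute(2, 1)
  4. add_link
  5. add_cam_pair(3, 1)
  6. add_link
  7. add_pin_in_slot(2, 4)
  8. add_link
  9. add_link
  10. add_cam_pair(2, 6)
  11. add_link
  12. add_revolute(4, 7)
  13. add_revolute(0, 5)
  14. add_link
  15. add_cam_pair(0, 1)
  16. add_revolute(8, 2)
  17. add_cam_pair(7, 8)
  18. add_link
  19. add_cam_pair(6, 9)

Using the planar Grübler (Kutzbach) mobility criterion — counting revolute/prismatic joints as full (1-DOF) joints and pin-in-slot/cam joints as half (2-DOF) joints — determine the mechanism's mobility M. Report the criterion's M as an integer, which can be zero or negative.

M = 13

L=1 J1=0 J2=0
add link → L=2 J1=0 J2=0
add link → L=3 J1=0 J2=0
R@2,1 dof=1 J1 → L=3 J1=1 J2=0
add link → L=4 J1=1 J2=0
C@3,1 dof=2 J2 → L=4 J1=1 J2=1
add link → L=5 J1=1 J2=1
PS@2,4 dof=2 J2 → L=5 J1=1 J2=2
add link → L=6 J1=1 J2=2
add link → L=7 J1=1 J2=2
C@2,6 dof=2 J2 → L=7 J1=1 J2=3
add link → L=8 J1=1 J2=3
R@4,7 dof=1 J1 → L=8 J1=2 J2=3
R@0,5 dof=1 J1 → L=8 J1=3 J2=3
add link → L=9 J1=3 J2=3
C@0,1 dof=2 J2 → L=9 J1=3 J2=4
R@8,2 dof=1 J1 → L=9 J1=4 J2=4
C@7,8 dof=2 J2 → L=9 J1=4 J2=5
add link → L=10 J1=4 J2=5
C@6,9 dof=2 J2 → L=10 J1=4 J2=6
M=3(L−1)−2J1−J2=3·9−2·4−6=13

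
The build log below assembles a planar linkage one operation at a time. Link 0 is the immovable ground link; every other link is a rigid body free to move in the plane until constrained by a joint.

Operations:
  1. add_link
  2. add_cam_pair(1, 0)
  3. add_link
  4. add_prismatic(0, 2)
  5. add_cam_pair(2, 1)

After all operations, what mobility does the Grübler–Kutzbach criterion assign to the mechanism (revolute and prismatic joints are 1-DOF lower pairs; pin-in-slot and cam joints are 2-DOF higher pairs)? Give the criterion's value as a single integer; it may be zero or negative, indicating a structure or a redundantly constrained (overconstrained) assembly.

M = 2

[1;0;0] (link 0 is ground)
L+ [2;0;0]
C(1,0)∈J2 [2;0;1]
L+ [3;0;1]
P(0,2)∈J1 [3;1;1]
C(2,1)∈J2 [3;1;2]
mobility = 6 − 2 − 2 = 2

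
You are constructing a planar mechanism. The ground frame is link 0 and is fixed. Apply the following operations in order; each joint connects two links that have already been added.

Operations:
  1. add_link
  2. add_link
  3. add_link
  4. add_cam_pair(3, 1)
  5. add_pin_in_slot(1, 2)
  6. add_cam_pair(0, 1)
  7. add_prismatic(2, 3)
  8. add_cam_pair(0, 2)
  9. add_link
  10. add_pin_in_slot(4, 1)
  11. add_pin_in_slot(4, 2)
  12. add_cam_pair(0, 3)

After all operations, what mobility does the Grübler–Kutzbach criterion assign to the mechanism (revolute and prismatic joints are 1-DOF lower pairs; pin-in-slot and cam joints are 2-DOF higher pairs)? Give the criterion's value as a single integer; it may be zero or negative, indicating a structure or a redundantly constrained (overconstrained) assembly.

(L,J1,J2)=(1,0,0); link0 fixed
link1: (2,0,0)
link2: (3,0,0)
link3: (4,0,0)
C 3-1 [J2]: (4,0,1)
PS 1-2 [J2]: (4,0,2)
C 0-1 [J2]: (4,0,3)
P 2-3 [J1]: (4,1,3)
C 0-2 [J2]: (4,1,4)
link4: (5,1,4)
PS 4-1 [J2]: (5,1,5)
PS 4-2 [J2]: (5,1,6)
C 0-3 [J2]: (5,1,7)
Grübler: 3·4 − 2·1 − 7 = 3

M = 3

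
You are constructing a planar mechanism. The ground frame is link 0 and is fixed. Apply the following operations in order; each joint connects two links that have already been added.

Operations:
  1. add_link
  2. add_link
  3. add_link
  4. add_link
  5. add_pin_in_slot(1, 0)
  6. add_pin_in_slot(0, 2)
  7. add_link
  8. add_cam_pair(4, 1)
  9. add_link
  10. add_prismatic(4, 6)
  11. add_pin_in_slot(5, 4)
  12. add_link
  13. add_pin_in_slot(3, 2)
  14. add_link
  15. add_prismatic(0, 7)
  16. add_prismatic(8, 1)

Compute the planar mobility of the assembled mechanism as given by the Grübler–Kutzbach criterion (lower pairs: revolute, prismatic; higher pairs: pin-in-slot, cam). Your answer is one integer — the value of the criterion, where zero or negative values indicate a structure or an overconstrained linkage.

M = 13

link 0 = ground. State L|J1|J2 = 1|0|0
+link1  2|0|0
+link2  3|0|0
+link3  4|0|0
+link4  5|0|0
PS(1,0) f=2→J2  5|0|1
PS(0,2) f=2→J2  5|0|2
+link5  6|0|2
C(4,1) f=2→J2  6|0|3
+link6  7|0|3
P(4,6) f=1→J1  7|1|3
PS(5,4) f=2→J2  7|1|4
+link7  8|1|4
PS(3,2) f=2→J2  8|1|5
+link8  9|1|5
P(0,7) f=1→J1  9|2|5
P(8,1) f=1→J1  9|3|5
M = 3(9−1)−2·3−5 = 24−6−5 = 13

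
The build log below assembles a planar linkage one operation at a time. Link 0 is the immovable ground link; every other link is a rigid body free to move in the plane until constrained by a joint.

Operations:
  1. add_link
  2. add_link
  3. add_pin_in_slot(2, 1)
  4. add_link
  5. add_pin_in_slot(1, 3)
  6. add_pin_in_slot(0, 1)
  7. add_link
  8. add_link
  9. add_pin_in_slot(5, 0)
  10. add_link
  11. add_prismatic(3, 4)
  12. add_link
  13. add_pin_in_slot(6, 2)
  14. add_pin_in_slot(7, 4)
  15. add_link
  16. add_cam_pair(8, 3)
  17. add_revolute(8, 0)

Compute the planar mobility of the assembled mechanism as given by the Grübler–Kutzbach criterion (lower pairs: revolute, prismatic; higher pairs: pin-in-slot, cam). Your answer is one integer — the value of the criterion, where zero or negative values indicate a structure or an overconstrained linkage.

M = 13

L=1 J1=0 J2=0
add link → L=2 J1=0 J2=0
add link → L=3 J1=0 J2=0
PS@2,1 dof=2 J2 → L=3 J1=0 J2=1
add link → L=4 J1=0 J2=1
PS@1,3 dof=2 J2 → L=4 J1=0 J2=2
PS@0,1 dof=2 J2 → L=4 J1=0 J2=3
add link → L=5 J1=0 J2=3
add link → L=6 J1=0 J2=3
PS@5,0 dof=2 J2 → L=6 J1=0 J2=4
add link → L=7 J1=0 J2=4
P@3,4 dof=1 J1 → L=7 J1=1 J2=4
add link → L=8 J1=1 J2=4
PS@6,2 dof=2 J2 → L=8 J1=1 J2=5
PS@7,4 dof=2 J2 → L=8 J1=1 J2=6
add link → L=9 J1=1 J2=6
C@8,3 dof=2 J2 → L=9 J1=1 J2=7
R@8,0 dof=1 J1 → L=9 J1=2 J2=7
M=3(L−1)−2J1−J2=3·8−2·2−7=13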